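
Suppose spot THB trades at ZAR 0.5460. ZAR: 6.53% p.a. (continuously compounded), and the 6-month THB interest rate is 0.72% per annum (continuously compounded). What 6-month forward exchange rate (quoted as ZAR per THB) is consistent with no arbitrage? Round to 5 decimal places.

T = 6/12 years.
ZAR growth factor: e^(0.0653×6/12) = 1.0331889.
Growth of 1 THB over T: e^(0.0072×6/12) = 1.0036065.
So F = 0.546 × 1.0331889 / 1.0036065 = 0.5620939 (ZAR/THB).

0.56209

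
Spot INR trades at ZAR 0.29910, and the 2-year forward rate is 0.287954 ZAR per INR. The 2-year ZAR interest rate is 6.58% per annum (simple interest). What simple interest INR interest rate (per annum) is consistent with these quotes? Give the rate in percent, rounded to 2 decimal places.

8.77%

T = 2 years.
CIP gives F = S · g_ZAR/g_INR, so g_ZAR/g_INR = 0.287954/0.2991 = 0.9627349.
ZAR growth factor: 1 + 0.0658×2 = 1.131600.
That pins the INR growth at 1.1754015.
(1.1754015 − 1)/T = 0.087701, i.e. 8.77%.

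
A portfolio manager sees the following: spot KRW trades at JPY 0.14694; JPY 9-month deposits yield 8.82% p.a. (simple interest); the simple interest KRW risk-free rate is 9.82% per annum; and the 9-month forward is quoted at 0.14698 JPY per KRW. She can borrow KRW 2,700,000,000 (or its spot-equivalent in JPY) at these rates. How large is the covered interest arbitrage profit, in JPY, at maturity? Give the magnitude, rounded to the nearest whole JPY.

JPY 3,091,489

T = 9/12 years.
Keep in KRW, deliver into the forward: 2,700,000,000·1.073650·0.14698 = JPY 426,073,707.90.
Swap to JPY now, deposit: 2,700,000,000·0.14694·1.066150 = JPY 422,982,218.70.
The quoted forward overvalues KRW, so borrow JPY, buy KRW at spot, deposit the KRW at 9.82%, and sell the proceeds forward at 0.14698.
Arbitrage profit = |426,073,707.90 − 422,982,218.70| = JPY 3,091,489.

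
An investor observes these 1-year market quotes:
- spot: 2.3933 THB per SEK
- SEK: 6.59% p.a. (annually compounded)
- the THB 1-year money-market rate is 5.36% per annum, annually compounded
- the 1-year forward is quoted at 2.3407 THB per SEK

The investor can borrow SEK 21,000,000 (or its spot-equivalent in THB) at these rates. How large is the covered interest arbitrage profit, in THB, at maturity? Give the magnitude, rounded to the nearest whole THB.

THB 559,204

T = 1 year.
Route A — deposit SEK, sell forward: 21,000,000 × 1.065900 × 2.3407 = THB 52,393,994.73.
Route B — convert at spot, deposit THB: 21,000,000 × 2.3933 × 1.053600 = THB 52,953,198.48.
The quoted forward undervalues SEK, so borrow SEK, convert to THB at spot, deposit the THB at 5.36%, and buy SEK forward at 2.3407 to cover the loan.
Profit = 52,953,198.48 − 52,393,994.73 = THB 559,204.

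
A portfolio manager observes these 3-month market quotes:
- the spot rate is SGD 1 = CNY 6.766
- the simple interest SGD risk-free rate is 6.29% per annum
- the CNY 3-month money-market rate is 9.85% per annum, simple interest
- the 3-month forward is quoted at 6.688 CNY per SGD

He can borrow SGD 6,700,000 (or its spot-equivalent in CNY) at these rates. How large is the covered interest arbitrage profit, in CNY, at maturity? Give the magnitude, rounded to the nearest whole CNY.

T = 3/12 years.
Route A — deposit SGD, sell forward: 6,700,000 × 1.015725 × 6.688 = CNY 45,514,230.96.
Route B — convert at spot, deposit CNY: 6,700,000 × 6.766 × 1.024625 = CNY 46,448,505.43.
The quoted forward undervalues SGD, so borrow SGD, convert to CNY at spot, deposit the CNY at 9.85%, and buy SGD forward at 6.688 to cover the loan.
Profit = 46,448,505.43 − 45,514,230.96 = CNY 934,274.

CNY 934,274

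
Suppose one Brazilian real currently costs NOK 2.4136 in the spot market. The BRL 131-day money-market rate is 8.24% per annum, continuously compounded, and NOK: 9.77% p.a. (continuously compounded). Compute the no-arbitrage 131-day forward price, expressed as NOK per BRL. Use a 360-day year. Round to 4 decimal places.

2.4271

T = 131/360 years.
Growth of 1 NOK over T: e^(0.0977×131/360) = 1.0361915.
BRL growth factor: e^(0.0824×131/360) = 1.0304385.
So F = 2.4136 × 1.0361915 / 1.0304385 = 2.427075 (NOK/BRL).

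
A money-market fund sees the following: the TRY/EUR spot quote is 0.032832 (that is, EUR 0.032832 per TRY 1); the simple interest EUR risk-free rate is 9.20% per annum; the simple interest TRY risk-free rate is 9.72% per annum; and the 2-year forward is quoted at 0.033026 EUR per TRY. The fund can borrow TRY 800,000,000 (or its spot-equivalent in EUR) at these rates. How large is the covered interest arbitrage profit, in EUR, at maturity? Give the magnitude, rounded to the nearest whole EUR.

T = 2 years.
Route A — deposit TRY, sell forward: 800,000,000 × 1.194400 × 0.033026 = EUR 31,557,003.52.
Route B — convert at spot, deposit EUR: 800,000,000 × 0.032832 × 1.184000 = EUR 31,098,470.40.
The quoted forward overvalues TRY, so borrow EUR, buy TRY at spot, deposit the TRY at 9.72%, and sell the proceeds forward at 0.033026.
Arbitrage profit = |31,557,003.52 − 31,098,470.40| = EUR 458,533.

EUR 458,533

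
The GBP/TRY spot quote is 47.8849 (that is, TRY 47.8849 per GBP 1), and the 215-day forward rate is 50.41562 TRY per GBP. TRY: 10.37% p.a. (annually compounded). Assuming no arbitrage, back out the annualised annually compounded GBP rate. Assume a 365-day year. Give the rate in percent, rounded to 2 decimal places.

1.13%

T = 215/365 years.
CIP gives F = S · g_TRY/g_GBP, so g_TRY/g_GBP = 50.41562/47.8849 = 1.0528501.
The TRY side grows by (1 + 0.1037)^(215/365) = 1.0598418.
Hence g_GBP = 1.0066407.
Annualise: 1.0066407^(365/215) − 1 = 0.011300 = 1.13%.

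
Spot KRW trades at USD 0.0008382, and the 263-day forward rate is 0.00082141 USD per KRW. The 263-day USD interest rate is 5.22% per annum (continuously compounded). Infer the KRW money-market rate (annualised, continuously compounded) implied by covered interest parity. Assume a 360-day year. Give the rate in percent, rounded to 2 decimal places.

7.99%

T = 263/360 years.
F/S = 0.00082141/0.0008382 = 0.9799690 = (growth of USD) / (growth of KRW).
The USD side grows by e^(0.0522×263/360) = 1.0388715.
That pins the KRW growth at 1.0601065.
r = ln(1.0601065)/(263/360) = 0.079897 → 7.99%.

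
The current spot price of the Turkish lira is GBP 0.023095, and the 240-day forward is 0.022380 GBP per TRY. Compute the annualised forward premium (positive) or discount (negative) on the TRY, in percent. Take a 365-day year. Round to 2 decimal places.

-4.71%

T = 240/365 years.
Period premium: (0.022380 − 0.023095)/0.023095 = -0.0309591.
Annualise by dividing by T: -0.0309591 / (240/365) = -0.047084 → -4.71%.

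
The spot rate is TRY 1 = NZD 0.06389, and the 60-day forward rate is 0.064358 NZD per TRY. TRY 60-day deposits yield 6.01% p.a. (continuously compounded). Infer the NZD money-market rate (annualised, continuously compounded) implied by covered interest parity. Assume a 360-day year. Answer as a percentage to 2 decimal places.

10.39%

T = 60/360 years.
CIP gives F = S · g_NZD/g_TRY, so g_NZD/g_TRY = 0.064358/0.06389 = 1.0073251.
TRY growth factor: e^(0.0601×60/360) = 1.010067.
That pins the NZD growth at 1.0174658.
r = ln(1.0174658)/(60/360) = 0.103890 → 10.39%.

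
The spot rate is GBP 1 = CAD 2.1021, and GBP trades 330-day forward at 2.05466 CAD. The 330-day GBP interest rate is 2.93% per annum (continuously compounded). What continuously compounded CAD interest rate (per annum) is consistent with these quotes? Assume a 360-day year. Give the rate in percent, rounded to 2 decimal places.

0.44%

T = 330/360 years.
F/S = 2.05466/2.1021 = 0.9774321 = (growth of CAD) / (growth of GBP).
The GBP side grows by e^(0.0293×330/360) = 1.0272223.
Hence g_CAD = 1.004040.
Take logs: ln 1.004040 / (330/360) = 0.004398, so 0.44%.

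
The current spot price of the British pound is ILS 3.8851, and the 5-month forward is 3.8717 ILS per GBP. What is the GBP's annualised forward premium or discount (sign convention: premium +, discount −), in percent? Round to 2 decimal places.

T = 5/12 years.
(F − S)/S = (3.8717 − 3.8851)/3.8851 = -0.0034491.
Annualise by dividing by T: -0.0034491 / (5/12) = -0.008278 → -0.83%.

-0.83%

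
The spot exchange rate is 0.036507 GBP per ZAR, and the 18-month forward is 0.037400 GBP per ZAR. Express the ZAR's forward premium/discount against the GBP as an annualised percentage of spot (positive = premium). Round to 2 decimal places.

T = 18/12 years.
ZAR trades forward at +2.44611% vs spot over the period.
×(1/T) gives 1.63% p.a.

+1.63%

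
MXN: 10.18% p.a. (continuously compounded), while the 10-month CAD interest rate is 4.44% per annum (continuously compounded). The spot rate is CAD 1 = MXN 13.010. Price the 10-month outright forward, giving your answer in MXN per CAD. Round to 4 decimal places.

13.6474

T = 10/12 years.
MXN growth factor: e^(0.1018×10/12) = 1.08853563.
Growth of 1 CAD over T: e^(0.0444×10/12) = 1.03769302.
So F = 13.01 × 1.08853563 / 1.03769302 = 13.647435 (MXN/CAD).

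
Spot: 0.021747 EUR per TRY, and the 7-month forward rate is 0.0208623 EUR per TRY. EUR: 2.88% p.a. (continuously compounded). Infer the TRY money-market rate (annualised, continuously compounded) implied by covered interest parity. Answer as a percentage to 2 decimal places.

T = 7/12 years.
By CIP, F/S equals the EUR-to-TRY growth ratio: 0.0208623/0.021747 = 0.9593185.
EUR growth factor: e^(0.0288×7/12) = 1.0169419.
That pins the TRY growth at 1.060067.
r = ln(1.060067)/(7/12) = 0.099998 → 10.00%.

10.00%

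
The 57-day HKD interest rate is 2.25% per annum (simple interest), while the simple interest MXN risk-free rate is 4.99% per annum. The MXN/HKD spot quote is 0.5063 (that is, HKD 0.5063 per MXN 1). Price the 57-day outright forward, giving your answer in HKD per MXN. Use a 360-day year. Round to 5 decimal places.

T = 57/360 years.
HKD accumulates by 1 + 0.0225×57/360 = 1.0035625.
MXN growth factor: 1 + 0.0499×57/360 = 1.0079008.
CIP: F = S · (grow HKD)/(grow MXN) = 0.5063 × 1.0035625/1.0079008 = 0.5041207 HKD per MXN.

0.50412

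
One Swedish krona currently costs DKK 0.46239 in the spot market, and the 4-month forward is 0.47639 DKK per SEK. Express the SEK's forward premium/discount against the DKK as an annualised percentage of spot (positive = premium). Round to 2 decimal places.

T = 4/12 years.
SEK trades forward at +3.02775% vs spot over the period.
×(1/T) gives 9.08% p.a.

+9.08%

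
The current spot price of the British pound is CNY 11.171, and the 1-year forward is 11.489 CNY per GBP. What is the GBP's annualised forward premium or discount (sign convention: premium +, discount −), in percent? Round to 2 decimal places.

T = 1 year.
Period premium: (11.489 − 11.171)/11.171 = 0.0284666.
Per annum: 0.0284666 / 1 = 0.028467 = 2.85%.

+2.85%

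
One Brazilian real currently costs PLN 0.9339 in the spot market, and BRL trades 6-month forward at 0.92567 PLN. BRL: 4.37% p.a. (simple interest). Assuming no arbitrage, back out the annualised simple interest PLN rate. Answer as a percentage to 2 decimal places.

2.57%

T = 6/12 years.
CIP gives F = S · g_PLN/g_BRL, so g_PLN/g_BRL = 0.92567/0.9339 = 0.9911875.
The BRL side grows by 1 + 0.0437×6/12 = 1.021850.
So the PLN growth factor = 1.0128449.
(1.0128449 − 1)/T = 0.025690, i.e. 2.57%.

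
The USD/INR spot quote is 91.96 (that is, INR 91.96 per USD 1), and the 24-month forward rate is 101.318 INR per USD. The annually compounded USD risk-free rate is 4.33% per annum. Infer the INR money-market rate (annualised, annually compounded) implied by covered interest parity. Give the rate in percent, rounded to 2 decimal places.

9.51%

T = 2 years.
CIP gives F = S · g_INR/g_USD, so g_INR/g_USD = 101.318/91.96 = 1.1017616.
USD growth factor: (1 + 0.0433)^2 = 1.0884749.
That pins the INR growth at 1.1992398.
r = 1.1992398^(1/2) − 1 = 0.095098 → 9.51%.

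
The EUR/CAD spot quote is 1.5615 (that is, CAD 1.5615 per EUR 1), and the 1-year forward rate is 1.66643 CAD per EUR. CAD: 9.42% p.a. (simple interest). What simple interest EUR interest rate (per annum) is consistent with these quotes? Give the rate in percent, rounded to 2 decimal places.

2.53%

T = 1 year.
F/S = 1.66643/1.5615 = 1.0671982 = (growth of CAD) / (growth of EUR).
CAD growth factor: 1 + 0.0942×1 = 1.094200.
So the EUR growth factor = 1.0253016.
(1.0253016 − 1)/T = 0.025302, i.e. 2.53%.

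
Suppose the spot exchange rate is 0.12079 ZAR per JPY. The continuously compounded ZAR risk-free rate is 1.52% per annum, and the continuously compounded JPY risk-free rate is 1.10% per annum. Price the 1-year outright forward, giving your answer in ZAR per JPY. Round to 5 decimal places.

T = 1 year.
Growth of 1 ZAR over T: e^(0.0152×1) = 1.0153161.
Growth of 1 JPY over T: e^(0.0110×1) = 1.0110607.
CIP: F = S · (grow ZAR)/(grow JPY) = 0.12079 × 1.0153161/1.0110607 = 0.1212984 ZAR per JPY.

0.12130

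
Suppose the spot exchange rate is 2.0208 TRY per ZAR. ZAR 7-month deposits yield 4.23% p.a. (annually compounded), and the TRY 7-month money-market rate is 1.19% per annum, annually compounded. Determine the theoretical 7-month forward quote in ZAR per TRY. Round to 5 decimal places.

T = 7/12 years.
TRY growth factor: (1 + 0.0119)^(7/12) = 1.0069246.
Growth of 1 ZAR over T: (1 + 0.0423)^(7/12) = 1.0244618.
CIP: F = S · (grow TRY)/(grow ZAR) = 2.0208 × 1.0069246/1.0244618 = 1.986207 TRY per ZAR.
Quoted the other way: 1/1.986207 = 0.50347 ZAR per TRY.

0.50347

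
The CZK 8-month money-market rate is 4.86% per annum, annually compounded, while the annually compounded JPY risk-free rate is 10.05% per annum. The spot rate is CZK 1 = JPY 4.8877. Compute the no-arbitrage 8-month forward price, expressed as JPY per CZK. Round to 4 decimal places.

T = 8/12 years.
JPY growth factor: (1 + 0.1005)^(8/12) = 1.0659251.
Growth of 1 CZK over T: (1 + 0.0486)^(8/12) = 1.0321431.
CIP: F = S · (grow JPY)/(grow CZK) = 4.8877 × 1.0659251/1.0321431 = 5.047674 JPY per CZK.

5.0477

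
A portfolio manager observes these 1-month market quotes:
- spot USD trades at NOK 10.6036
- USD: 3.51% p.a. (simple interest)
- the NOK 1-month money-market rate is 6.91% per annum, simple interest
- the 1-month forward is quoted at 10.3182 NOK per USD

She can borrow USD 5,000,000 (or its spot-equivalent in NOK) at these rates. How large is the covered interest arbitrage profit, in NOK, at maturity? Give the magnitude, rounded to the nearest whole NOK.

T = 1/12 years.
Route A — deposit USD, sell forward: 5,000,000 × 1.002925 × 10.3182 = NOK 51,741,903.68.
Route B — convert at spot, deposit NOK: 5,000,000 × 10.6036 × 1.0057583333 = NOK 53,323,295.31.
The quoted forward undervalues USD, so borrow USD, convert to NOK at spot, deposit the NOK at 6.91%, and buy USD forward at 10.3182 to cover the loan.
The gap between the two covered legs is NOK 1,581,392.

NOK 1,581,392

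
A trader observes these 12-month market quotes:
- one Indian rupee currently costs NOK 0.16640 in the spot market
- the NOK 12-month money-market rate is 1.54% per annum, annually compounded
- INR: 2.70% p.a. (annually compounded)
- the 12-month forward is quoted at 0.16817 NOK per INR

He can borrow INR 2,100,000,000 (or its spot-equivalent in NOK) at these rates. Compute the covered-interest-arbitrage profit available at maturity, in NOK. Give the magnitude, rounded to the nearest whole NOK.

T = 1 year.
Keep in INR, deliver into the forward: 2,100,000,000·1.027000·0.16817 = NOK 362,692,239.00.
Swap to NOK now, deposit: 2,100,000,000·0.16640·1.015400 = NOK 354,821,376.00.
The quoted forward overvalues INR, so borrow NOK, buy INR at spot, deposit the INR at 2.70%, and sell the proceeds forward at 0.16817.
Arbitrage profit = |362,692,239.00 − 354,821,376.00| = NOK 7,870,863.

NOK 7,870,863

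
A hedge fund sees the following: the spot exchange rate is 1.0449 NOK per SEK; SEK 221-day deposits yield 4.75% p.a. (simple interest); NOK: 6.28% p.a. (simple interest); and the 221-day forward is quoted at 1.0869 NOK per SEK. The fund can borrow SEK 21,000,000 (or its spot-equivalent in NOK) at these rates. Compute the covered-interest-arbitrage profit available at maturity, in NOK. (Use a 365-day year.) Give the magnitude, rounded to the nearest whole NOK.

NOK 704,091

T = 221/365 years.
Keep in SEK, deliver into the forward: 21,000,000·1.028760274·1.0869 = NOK 23,481,350.38.
Swap to NOK now, deposit: 21,000,000·1.0449·1.0380241096 = NOK 22,777,259.23.
The quoted forward overvalues SEK, so borrow NOK, buy SEK at spot, deposit the SEK at 4.75%, and sell the proceeds forward at 1.0869.
Profit = 23,481,350.38 − 22,777,259.23 = NOK 704,091.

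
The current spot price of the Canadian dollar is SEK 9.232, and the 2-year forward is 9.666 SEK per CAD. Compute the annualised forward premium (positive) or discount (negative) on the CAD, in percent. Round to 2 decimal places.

T = 2 years.
(F − S)/S = (9.666 − 9.232)/9.232 = 0.0470104.
Annualise by dividing by T: 0.0470104 / 2 = 0.023505 → 2.35%.

+2.35%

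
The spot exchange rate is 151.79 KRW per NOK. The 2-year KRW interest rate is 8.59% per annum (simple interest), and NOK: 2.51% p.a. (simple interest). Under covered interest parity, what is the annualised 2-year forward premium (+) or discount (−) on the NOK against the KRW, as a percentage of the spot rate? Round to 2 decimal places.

+5.79%

T = 2 years.
CIP forward (KRW per NOK) = 151.79 × 1.171800/1.050200 = 169.36538.
(F − S)/S ÷ T = (169.36538 − 151.79)/151.79/2 = 0.057894 → 5.79%.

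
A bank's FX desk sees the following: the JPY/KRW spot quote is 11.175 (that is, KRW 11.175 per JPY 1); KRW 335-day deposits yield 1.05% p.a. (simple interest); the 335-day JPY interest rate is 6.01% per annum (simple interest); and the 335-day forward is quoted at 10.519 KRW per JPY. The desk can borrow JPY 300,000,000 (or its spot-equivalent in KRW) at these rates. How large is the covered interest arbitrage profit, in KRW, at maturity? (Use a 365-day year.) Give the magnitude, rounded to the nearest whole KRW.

KRW 55,038,720

T = 335/365 years.
Keep in JPY, deliver into the forward: 300,000,000·1.055160273973·10.519 = KRW 3,329,769,276.58.
Swap to KRW now, deposit: 300,000,000·11.175·1.009636986301 = KRW 3,384,807,996.57.
The quoted forward undervalues JPY, so borrow JPY, convert to KRW at spot, deposit the KRW at 1.05%, and buy JPY forward at 10.519 to cover the loan.
Profit = 3,384,807,996.57 − 3,329,769,276.58 = KRW 55,038,720.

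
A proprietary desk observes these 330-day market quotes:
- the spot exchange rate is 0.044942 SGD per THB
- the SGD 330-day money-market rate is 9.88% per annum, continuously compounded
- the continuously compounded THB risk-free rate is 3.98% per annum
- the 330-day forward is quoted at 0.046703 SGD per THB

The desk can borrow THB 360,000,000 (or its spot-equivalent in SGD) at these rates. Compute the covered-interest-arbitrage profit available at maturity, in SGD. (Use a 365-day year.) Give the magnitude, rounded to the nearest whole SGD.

SGD 261,759

T = 330/365 years.
Keep in THB, deliver into the forward: 360,000,000·1.0366388057·0.046703 = SGD 17,429,091.17.
Swap to SGD now, deposit: 360,000,000·0.044942·1.0934370887 = SGD 17,690,849.87.
The quoted forward undervalues THB, so borrow THB, convert to SGD at spot, deposit the SGD at 9.88%, and buy THB forward at 0.046703 to cover the loan.
Arbitrage profit = |17,429,091.17 − 17,690,849.87| = SGD 261,759.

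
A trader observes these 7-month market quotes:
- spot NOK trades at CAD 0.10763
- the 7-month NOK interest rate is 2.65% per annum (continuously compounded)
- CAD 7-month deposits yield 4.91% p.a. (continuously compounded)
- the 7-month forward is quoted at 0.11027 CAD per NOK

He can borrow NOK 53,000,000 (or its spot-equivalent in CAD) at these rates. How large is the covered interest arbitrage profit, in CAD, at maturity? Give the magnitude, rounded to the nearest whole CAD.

T = 7/12 years.
Keep in NOK, deliver into the forward: 53,000,000·1.015578431·0.11027 = CAD 5,935,355.18.
Swap to CAD now, deposit: 53,000,000·0.10763·1.029055783 = CAD 5,870,135.52.
The quoted forward overvalues NOK, so borrow CAD, buy NOK at spot, deposit the NOK at 2.65%, and sell the proceeds forward at 0.11027.
Arbitrage profit = |5,935,355.18 − 5,870,135.52| = CAD 65,220.

CAD 65,220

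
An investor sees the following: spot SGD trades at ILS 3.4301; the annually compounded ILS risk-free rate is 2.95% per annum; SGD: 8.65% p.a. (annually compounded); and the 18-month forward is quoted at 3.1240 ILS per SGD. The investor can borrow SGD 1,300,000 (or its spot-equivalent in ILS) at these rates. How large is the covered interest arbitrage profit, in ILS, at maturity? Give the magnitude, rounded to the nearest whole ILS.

ILS 58,518

T = 18/12 years.
Route A — deposit SGD, sell forward: 1,300,000 × 1.132516651 × 3.1240 = ILS 4,599,376.62.
Route B — convert at spot, deposit ILS: 1,300,000 × 3.4301 × 1.044574757 = ILS 4,657,894.64.
The quoted forward undervalues SGD, so borrow SGD, convert to ILS at spot, deposit the ILS at 2.95%, and buy SGD forward at 3.1240 to cover the loan.
The gap between the two covered legs is ILS 58,518.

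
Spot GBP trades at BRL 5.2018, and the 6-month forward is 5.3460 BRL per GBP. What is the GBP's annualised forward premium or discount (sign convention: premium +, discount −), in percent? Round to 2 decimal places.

T = 6/12 years.
Period premium: (5.3460 − 5.2018)/5.2018 = 0.0277212.
Annualise by dividing by T: 0.0277212 / (6/12) = 0.055442 → 5.54%.

+5.54%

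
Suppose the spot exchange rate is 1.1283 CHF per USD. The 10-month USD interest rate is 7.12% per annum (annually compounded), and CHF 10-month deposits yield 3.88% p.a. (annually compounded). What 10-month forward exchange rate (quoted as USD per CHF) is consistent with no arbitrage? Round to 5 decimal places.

T = 10/12 years.
CHF growth factor: (1 + 0.0388)^(10/12) = 1.0322303.
Growth of 1 USD over T: (1 + 0.0712)^(10/12) = 1.0589907.
CIP: F = S · (grow CHF)/(grow USD) = 1.1283 × 1.0322303/1.0589907 = 1.099788 CHF per USD.
Quoted the other way: 1/1.099788 = 0.90927 USD per CHF.

0.90927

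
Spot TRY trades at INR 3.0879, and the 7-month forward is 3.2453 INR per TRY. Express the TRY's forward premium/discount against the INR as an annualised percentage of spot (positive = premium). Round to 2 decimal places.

+8.74%

T = 7/12 years.
TRY trades forward at +5.09732% vs spot over the period.
Per annum: 0.0509732 / (7/12) = 0.087383 = 8.74%.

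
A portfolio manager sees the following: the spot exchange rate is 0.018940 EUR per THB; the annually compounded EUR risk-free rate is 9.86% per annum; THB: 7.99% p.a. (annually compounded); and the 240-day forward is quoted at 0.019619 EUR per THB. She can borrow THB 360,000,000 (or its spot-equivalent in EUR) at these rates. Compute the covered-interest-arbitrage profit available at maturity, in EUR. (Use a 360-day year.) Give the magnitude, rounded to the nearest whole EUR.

T = 240/360 years.
Invest the THB and cover forward: 360,000,000 × 1.052581407 × 0.019619 = EUR 7,434,214.06.
Convert at spot and invest in EUR: 360,000,000 × 0.018940 × 1.064697898 = EUR 7,259,536.15.
The quoted forward overvalues THB, so borrow EUR, buy THB at spot, deposit the THB at 7.99%, and sell the proceeds forward at 0.019619.
The gap between the two covered legs is EUR 174,678.

EUR 174,678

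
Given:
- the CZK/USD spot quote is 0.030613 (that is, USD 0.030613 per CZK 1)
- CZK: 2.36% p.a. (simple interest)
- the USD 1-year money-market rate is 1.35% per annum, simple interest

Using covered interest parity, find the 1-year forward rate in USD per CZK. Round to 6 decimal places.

0.030311

T = 1 year.
USD accumulates by 1 + 0.0135×1 = 1.013500.
Growth of 1 CZK over T: 1 + 0.0236×1 = 1.023600.
CIP: F = S · (grow USD)/(grow CZK) = 0.030613 × 1.013500/1.023600 = 0.03031094 USD per CZK.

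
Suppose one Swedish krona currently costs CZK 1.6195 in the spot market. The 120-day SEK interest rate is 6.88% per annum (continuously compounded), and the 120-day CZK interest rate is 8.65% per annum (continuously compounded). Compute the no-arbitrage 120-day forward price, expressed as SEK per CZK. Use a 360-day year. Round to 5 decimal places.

T = 120/360 years.
CZK growth factor: e^(0.0865×120/360) = 1.029253.
SEK growth factor: e^(0.0688×120/360) = 1.0231983.
Forward (CZK per SEK) = 1.6195 × 1.029253 / 1.0231983 = 1.629083.
Invert for SEK per CZK: 1 / 1.629083 = 0.61384.

0.61384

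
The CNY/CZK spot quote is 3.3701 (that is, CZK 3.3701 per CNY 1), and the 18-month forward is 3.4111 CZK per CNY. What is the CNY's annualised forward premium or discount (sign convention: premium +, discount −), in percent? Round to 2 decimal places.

T = 18/12 years.
CNY trades forward at +1.21658% vs spot over the period.
Per annum: 0.0121658 / (18/12) = 0.008111 = 0.81%.

+0.81%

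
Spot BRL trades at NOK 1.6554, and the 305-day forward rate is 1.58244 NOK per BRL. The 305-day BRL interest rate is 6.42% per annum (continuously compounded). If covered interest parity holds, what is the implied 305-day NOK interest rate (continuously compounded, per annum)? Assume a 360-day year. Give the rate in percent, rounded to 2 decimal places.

T = 305/360 years.
CIP gives F = S · g_NOK/g_BRL, so g_NOK/g_BRL = 1.58244/1.6554 = 0.9559261.
BRL growth factor: e^(0.0642×305/360) = 1.0558981.
Hence g_NOK = 1.0093606.
Take logs: ln 1.0093606 / (305/360) = 0.010997, so 1.10%.

1.10%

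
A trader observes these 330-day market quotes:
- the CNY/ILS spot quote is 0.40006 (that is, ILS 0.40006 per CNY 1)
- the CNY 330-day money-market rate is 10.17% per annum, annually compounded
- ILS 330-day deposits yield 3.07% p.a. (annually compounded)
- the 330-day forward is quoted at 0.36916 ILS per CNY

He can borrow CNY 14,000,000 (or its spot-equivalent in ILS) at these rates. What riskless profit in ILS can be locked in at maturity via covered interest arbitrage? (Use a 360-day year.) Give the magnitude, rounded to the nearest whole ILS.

ILS 110,179

T = 330/360 years.
Keep in CNY, deliver into the forward: 14,000,000·1.092843744·0.36916 = ILS 5,648,078.75.
Swap to ILS now, deposit: 14,000,000·0.40006·1.028106062 = ILS 5,758,257.56.
The quoted forward undervalues CNY, so borrow CNY, convert to ILS at spot, deposit the ILS at 3.07%, and buy CNY forward at 0.36916 to cover the loan.
Profit = 5,758,257.56 − 5,648,078.75 = ILS 110,179.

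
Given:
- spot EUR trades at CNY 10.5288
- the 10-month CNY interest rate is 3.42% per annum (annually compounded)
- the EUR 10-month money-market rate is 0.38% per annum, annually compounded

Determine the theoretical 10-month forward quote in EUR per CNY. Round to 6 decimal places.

0.092645

T = 10/12 years.
CNY growth factor: (1 + 0.0342)^(10/12) = 1.0284198.
Growth of 1 EUR over T: (1 + 0.0038)^(10/12) = 1.0031657.
CIP: F = S · (grow CNY)/(grow EUR) = 10.5288 × 1.0284198/1.0031657 = 10.79386 CNY per EUR.
Invert for EUR per CNY: 1 / 10.79386 = 0.092645.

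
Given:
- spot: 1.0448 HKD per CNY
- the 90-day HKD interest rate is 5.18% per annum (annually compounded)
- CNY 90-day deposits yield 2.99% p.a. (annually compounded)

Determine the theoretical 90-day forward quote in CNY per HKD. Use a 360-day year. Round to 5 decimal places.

T = 90/360 years.
Growth of 1 HKD over T: (1 + 0.0518)^(90/360) = 1.0127058.
CNY growth factor: (1 + 0.0299)^(90/360) = 1.0073926.
CIP: F = S · (grow HKD)/(grow CNY) = 1.0448 × 1.0127058/1.0073926 = 1.050310 HKD per CNY.
Quoted the other way: 1/1.050310 = 0.95210 CNY per HKD.

0.95210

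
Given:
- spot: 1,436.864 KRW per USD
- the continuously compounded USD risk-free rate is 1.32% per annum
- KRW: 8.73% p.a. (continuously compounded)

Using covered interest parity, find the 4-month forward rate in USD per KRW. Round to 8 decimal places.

T = 4/12 years.
KRW growth factor: e^(0.0873×4/12) = 1.0295275.
USD growth factor: e^(0.0132×4/12) = 1.0044097.
CIP: F = S · (grow KRW)/(grow USD) = 1436.864 × 1.0295275/1.0044097 = 1472.796 KRW per USD.
Invert for USD per KRW: 1 / 1472.796 = 0.00067898.

0.00067898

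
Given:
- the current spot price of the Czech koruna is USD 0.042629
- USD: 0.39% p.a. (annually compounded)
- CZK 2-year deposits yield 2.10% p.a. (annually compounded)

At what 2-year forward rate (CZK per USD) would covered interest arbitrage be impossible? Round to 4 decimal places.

T = 2 years.
USD growth factor: (1 + 0.0039)^2 = 1.00781521.
Growth of 1 CZK over T: (1 + 0.0210)^2 = 1.042441.
So F = 0.042629 × 1.00781521 / 1.042441 = 0.041213032 (USD/CZK).
Invert for CZK per USD: 1 / 0.041213032 = 24.2642.

24.2642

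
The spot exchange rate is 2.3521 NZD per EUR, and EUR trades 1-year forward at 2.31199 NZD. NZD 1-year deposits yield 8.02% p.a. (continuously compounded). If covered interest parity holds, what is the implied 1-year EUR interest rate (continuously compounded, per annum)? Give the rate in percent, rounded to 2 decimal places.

T = 1 year.
By CIP, F/S equals the NZD-to-EUR growth ratio: 2.31199/2.3521 = 0.9829472.
NZD growth factor: e^(0.0802×1) = 1.0835037.
Hence g_EUR = 1.102301.
r = ln(1.102301)/1 = 0.097400 → 9.74%.

9.74%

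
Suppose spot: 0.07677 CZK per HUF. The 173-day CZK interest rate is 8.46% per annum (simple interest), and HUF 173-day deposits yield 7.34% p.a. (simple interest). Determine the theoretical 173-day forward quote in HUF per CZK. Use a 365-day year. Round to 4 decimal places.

T = 173/365 years.
CZK accumulates by 1 + 0.0846×173/365 = 1.04009808.
Growth of 1 HUF over T: 1 + 0.0734×173/365 = 1.03478959.
Forward (CZK per HUF) = 0.07677 × 1.04009808 / 1.03478959 = 0.077163832.
Invert for HUF per CZK: 1 / 0.077163832 = 12.9594.

12.9594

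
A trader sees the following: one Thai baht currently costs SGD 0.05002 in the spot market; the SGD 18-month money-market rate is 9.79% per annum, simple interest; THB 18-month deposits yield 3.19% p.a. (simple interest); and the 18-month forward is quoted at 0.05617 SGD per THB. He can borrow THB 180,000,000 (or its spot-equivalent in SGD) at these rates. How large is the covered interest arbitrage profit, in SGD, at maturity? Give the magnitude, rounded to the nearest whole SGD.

T = 18/12 years.
Invest the THB and cover forward: 180,000,000 × 1.047850 × 0.05617 = SGD 10,594,392.21.
Convert at spot and invest in SGD: 180,000,000 × 0.05002 × 1.146850 = SGD 10,325,778.66.
The quoted forward overvalues THB, so borrow SGD, buy THB at spot, deposit the THB at 3.19%, and sell the proceeds forward at 0.05617.
Arbitrage profit = |10,594,392.21 − 10,325,778.66| = SGD 268,614.

SGD 268,614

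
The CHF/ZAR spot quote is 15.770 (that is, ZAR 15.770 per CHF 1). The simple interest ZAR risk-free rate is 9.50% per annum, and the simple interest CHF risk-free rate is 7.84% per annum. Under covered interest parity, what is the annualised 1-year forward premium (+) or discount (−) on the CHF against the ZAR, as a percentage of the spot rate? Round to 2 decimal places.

T = 1 year.
No-arbitrage forward: 15.77 × 1.095000 / 1.078400 = 16.012750 ZAR/CHF.
Annualised premium = (F − S)/S × (1/T) = (16.012750 − 15.77)/15.77 ÷ 1 = 1.54%.

+1.54%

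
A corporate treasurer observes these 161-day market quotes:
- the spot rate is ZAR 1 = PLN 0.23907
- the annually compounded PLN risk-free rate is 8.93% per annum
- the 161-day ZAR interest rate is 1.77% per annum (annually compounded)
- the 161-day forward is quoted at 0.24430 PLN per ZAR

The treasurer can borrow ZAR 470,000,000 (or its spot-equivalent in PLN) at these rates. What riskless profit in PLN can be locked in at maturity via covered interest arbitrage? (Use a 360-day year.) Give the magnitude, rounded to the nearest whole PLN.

PLN 1,018,921

T = 161/360 years.
Invest the ZAR and cover forward: 470,000,000 × 1.00787745923 × 0.24430 = PLN 115,725,497.75.
Convert at spot and invest in PLN: 470,000,000 × 0.23907 × 1.03899435773 = PLN 116,744,419.12.
The quoted forward undervalues ZAR, so borrow ZAR, convert to PLN at spot, deposit the PLN at 8.93%, and buy ZAR forward at 0.24430 to cover the loan.
Arbitrage profit = |115,725,497.75 − 116,744,419.12| = PLN 1,018,921.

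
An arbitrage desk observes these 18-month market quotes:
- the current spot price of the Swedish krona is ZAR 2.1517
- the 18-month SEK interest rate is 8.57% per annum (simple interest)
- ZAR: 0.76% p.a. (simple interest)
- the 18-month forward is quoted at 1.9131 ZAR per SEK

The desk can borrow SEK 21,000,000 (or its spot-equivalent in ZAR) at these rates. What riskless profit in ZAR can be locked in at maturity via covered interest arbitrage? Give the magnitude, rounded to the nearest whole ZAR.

ZAR 361,208

T = 18/12 years.
Keep in SEK, deliver into the forward: 21,000,000·1.128550·1.9131 = ZAR 45,339,609.11.
Swap to ZAR now, deposit: 21,000,000·2.1517·1.011400 = ZAR 45,700,816.98.
The quoted forward undervalues SEK, so borrow SEK, convert to ZAR at spot, deposit the ZAR at 0.76%, and buy SEK forward at 1.9131 to cover the loan.
Profit = 45,700,816.98 − 45,339,609.11 = ZAR 361,208.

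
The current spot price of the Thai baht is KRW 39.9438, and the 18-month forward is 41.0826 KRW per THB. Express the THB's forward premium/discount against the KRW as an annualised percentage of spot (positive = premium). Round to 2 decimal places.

+1.90%

T = 18/12 years.
THB trades forward at +2.85101% vs spot over the period.
Annualise by dividing by T: 0.0285101 / (18/12) = 0.019007 → 1.90%.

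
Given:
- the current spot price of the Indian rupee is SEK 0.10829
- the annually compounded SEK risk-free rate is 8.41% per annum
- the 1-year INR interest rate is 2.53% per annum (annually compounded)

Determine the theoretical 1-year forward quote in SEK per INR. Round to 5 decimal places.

0.11450

T = 1 year.
SEK accumulates by (1 + 0.0841)^1 = 1.084100.
Growth of 1 INR over T: (1 + 0.0253)^1 = 1.025300.
So F = 0.10829 × 1.084100 / 1.025300 = 0.1145003 (SEK/INR).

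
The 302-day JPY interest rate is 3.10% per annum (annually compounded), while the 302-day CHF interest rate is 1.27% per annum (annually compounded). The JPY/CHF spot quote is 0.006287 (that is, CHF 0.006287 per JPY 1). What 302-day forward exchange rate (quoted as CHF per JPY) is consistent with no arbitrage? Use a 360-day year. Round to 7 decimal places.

T = 302/360 years.
CHF accumulates by (1 + 0.0127)^(302/360) = 1.010643.
JPY growth factor: (1 + 0.0310)^(302/360) = 1.0259414.
CIP: F = S · (grow CHF)/(grow JPY) = 0.006287 × 1.010643/1.0259414 = 0.006193251 CHF per JPY.

0.0061933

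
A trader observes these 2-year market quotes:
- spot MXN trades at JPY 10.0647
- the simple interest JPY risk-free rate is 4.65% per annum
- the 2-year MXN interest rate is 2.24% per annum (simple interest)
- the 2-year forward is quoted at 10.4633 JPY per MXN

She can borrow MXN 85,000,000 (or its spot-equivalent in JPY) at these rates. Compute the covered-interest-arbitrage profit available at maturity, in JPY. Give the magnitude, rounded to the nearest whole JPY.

T = 2 years.
Invest the MXN and cover forward: 85,000,000 × 1.044800 × 10.4633 = JPY 929,224,746.40.
Convert at spot and invest in JPY: 85,000,000 × 10.0647 × 1.093000 = JPY 935,060,953.50.
The quoted forward undervalues MXN, so borrow MXN, convert to JPY at spot, deposit the JPY at 4.65%, and buy MXN forward at 10.4633 to cover the loan.
The gap between the two covered legs is JPY 5,836,207.

JPY 5,836,207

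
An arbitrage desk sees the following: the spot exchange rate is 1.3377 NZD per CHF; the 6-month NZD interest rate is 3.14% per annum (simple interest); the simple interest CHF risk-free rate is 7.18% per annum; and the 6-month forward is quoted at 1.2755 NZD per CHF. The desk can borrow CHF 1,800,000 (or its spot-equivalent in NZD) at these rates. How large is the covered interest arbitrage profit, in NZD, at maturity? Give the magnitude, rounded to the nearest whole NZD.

T = 6/12 years.
Keep in CHF, deliver into the forward: 1,800,000·1.035900·1.2755 = NZD 2,378,322.81.
Swap to NZD now, deposit: 1,800,000·1.3377·1.015700 = NZD 2,445,663.40.
The quoted forward undervalues CHF, so borrow CHF, convert to NZD at spot, deposit the NZD at 3.14%, and buy CHF forward at 1.2755 to cover the loan.
The gap between the two covered legs is NZD 67,341.

NZD 67,341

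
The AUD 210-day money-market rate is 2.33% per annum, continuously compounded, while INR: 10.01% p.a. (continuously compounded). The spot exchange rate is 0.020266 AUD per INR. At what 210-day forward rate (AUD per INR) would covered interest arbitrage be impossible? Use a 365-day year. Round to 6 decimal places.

T = 210/365 years.
AUD growth factor: e^(0.0233×210/365) = 1.0134957.
Growth of 1 INR over T: e^(0.1001×210/365) = 1.0592825.
So F = 0.020266 × 1.0134957 / 1.0592825 = 0.01939002 (AUD/INR).

0.019390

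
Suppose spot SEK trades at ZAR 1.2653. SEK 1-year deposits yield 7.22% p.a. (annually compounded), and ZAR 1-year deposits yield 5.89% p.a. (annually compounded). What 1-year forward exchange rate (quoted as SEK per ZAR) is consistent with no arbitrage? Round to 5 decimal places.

T = 1 year.
ZAR accumulates by (1 + 0.0589)^1 = 1.058900.
Growth of 1 SEK over T: (1 + 0.0722)^1 = 1.072200.
So F = 1.2653 × 1.058900 / 1.072200 = 1.249605 (ZAR/SEK).
Invert for SEK per ZAR: 1 / 1.249605 = 0.80025.

0.80025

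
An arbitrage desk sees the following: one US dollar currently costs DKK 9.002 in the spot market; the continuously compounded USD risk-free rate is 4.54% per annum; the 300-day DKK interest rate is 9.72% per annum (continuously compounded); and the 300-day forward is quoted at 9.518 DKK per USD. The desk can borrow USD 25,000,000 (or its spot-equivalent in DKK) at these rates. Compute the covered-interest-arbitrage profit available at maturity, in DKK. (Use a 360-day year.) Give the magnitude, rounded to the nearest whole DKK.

DKK 3,087,236

T = 300/360 years.
Invest the USD and cover forward: 25,000,000 × 1.03855812543 × 9.518 = DKK 247,124,905.95.
Convert at spot and invest in DKK: 25,000,000 × 9.002 × 1.08437089657 = DKK 244,037,670.27.
The quoted forward overvalues USD, so borrow DKK, buy USD at spot, deposit the USD at 4.54%, and sell the proceeds forward at 9.518.
Profit = 247,124,905.95 − 244,037,670.27 = DKK 3,087,236.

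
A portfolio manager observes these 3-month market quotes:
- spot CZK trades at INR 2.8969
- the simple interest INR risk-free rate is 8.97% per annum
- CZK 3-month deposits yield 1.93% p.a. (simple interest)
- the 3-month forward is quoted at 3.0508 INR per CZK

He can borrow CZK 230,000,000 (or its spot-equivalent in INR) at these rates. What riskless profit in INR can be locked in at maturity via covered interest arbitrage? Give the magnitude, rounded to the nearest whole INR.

INR 23,841,139

T = 3/12 years.
Keep in CZK, deliver into the forward: 230,000,000·1.004825·3.0508 = INR 705,069,625.30.
Swap to INR now, deposit: 230,000,000·2.8969·1.022425 = INR 681,228,485.98.
The quoted forward overvalues CZK, so borrow INR, buy CZK at spot, deposit the CZK at 1.93%, and sell the proceeds forward at 3.0508.
Profit = 705,069,625.30 − 681,228,485.98 = INR 23,841,139.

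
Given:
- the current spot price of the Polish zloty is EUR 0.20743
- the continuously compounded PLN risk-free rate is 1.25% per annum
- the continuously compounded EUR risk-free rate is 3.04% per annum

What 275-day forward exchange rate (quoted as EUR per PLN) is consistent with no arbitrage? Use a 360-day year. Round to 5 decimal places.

0.21029

T = 275/360 years.
EUR accumulates by e^(0.0304×275/360) = 1.023494.
PLN accumulates by e^(0.0125×275/360) = 1.0095943.
CIP: F = S · (grow EUR)/(grow PLN) = 0.20743 × 1.023494/1.0095943 = 0.2102858 EUR per PLN.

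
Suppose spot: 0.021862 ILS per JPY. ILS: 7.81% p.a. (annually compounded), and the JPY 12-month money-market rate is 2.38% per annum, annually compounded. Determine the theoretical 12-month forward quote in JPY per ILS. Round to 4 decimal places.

43.4376

T = 1 year.
ILS accumulates by (1 + 0.0781)^1 = 1.078100.
JPY accumulates by (1 + 0.0238)^1 = 1.023800.
CIP: F = S · (grow ILS)/(grow JPY) = 0.021862 × 1.078100/1.023800 = 0.023021510 ILS per JPY.
Quoted the other way: 1/0.023021510 = 43.4376 JPY per ILS.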